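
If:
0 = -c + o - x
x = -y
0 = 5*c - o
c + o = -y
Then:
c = 0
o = 0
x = 0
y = 0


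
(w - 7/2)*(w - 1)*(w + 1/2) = w^3 - 4*w^2 + 5*w/4 + 7/4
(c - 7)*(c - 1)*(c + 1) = c^3 - 7*c^2 - c + 7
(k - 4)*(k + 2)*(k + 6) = k^3 + 4*k^2 - 20*k - 48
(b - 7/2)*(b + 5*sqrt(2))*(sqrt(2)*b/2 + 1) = sqrt(2)*b^3/2 - 7*sqrt(2)*b^2/4 + 6*b^2 - 21*b + 5*sqrt(2)*b - 35*sqrt(2)/2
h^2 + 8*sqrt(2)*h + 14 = (h + sqrt(2))*(h + 7*sqrt(2))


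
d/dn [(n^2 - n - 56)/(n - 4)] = (n^2 - 8*n + 60)/(n^2 - 8*n + 16)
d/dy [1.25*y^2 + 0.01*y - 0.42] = 2.5*y + 0.01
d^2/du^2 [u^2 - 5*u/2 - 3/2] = 2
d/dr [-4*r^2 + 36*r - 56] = 36 - 8*r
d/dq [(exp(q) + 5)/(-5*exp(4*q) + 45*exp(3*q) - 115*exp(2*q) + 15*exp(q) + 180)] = (3*exp(3*q) + 11*exp(2*q) - 79*exp(q) - 7)*exp(q)/(5*(exp(7*q) - 15*exp(6*q) + 82*exp(5*q) - 174*exp(4*q) - 11*exp(3*q) + 477*exp(2*q) - 216*exp(q) - 432))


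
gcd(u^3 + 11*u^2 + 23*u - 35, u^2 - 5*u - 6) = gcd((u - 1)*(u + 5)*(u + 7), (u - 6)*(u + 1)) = 1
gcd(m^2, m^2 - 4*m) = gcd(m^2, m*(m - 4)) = m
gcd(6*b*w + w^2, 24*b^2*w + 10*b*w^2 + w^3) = 6*b*w + w^2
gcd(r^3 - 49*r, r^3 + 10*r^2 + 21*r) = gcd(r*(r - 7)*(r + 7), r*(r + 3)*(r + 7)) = r^2 + 7*r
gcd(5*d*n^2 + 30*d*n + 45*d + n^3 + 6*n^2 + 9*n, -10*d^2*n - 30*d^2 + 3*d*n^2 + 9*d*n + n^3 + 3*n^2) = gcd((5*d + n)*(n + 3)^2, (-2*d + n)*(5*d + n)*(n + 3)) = 5*d*n + 15*d + n^2 + 3*n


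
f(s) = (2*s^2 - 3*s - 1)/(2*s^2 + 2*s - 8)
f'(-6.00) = 0.20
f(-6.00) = 1.71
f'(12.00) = 0.01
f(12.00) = 0.83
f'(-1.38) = 1.73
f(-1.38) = -1.00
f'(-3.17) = 6.49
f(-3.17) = 4.97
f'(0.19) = 0.37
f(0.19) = 0.20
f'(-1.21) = 1.33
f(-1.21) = -0.74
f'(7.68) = 0.03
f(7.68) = 0.75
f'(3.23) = 0.11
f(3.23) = 0.53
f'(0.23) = 0.36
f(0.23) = 0.21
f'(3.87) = 0.08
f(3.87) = 0.58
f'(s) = (-4*s - 2)*(2*s^2 - 3*s - 1)/(2*s^2 + 2*s - 8)^2 + (4*s - 3)/(2*s^2 + 2*s - 8)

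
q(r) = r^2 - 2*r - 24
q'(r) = 2*r - 2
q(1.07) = -25.00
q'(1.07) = 0.14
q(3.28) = -19.80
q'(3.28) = 4.56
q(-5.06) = 11.72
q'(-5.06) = -12.12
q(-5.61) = 18.69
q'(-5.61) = -13.22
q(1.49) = -24.76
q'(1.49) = 0.98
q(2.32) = -23.26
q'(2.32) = 2.64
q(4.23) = -14.57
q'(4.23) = 6.46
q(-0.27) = -23.39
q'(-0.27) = -2.54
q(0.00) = -24.00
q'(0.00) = -2.00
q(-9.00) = 75.00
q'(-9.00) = -20.00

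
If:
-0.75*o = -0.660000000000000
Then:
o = 0.88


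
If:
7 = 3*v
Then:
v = 7/3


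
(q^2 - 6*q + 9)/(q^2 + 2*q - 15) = (q - 3)/(q + 5)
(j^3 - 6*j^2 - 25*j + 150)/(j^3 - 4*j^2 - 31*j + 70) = (j^2 - 11*j + 30)/(j^2 - 9*j + 14)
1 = 1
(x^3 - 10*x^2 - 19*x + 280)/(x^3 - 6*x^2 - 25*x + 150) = (x^2 - 15*x + 56)/(x^2 - 11*x + 30)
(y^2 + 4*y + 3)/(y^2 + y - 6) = (y + 1)/(y - 2)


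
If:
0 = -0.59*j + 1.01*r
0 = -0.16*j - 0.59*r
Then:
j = 0.00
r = 0.00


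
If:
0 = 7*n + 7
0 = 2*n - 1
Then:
No Solution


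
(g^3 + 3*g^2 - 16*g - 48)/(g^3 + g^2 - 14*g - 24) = (g + 4)/(g + 2)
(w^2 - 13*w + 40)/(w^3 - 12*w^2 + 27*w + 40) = 1/(w + 1)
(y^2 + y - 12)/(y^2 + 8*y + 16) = (y - 3)/(y + 4)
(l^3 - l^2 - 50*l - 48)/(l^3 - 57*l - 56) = (l + 6)/(l + 7)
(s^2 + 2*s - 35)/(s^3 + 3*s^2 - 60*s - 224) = (s - 5)/(s^2 - 4*s - 32)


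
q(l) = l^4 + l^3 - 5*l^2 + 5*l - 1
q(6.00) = 1361.00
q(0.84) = 0.76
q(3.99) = 256.32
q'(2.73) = 81.44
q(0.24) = -0.07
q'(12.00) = 7229.00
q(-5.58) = 611.15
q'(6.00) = 917.00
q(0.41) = 0.31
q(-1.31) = -15.43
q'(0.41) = 1.68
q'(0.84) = 1.09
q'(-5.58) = -540.76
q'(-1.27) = 14.35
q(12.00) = 21803.00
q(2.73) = 51.28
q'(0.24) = 2.83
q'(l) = 4*l^3 + 3*l^2 - 10*l + 5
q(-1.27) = -14.86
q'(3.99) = 266.95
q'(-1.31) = 14.26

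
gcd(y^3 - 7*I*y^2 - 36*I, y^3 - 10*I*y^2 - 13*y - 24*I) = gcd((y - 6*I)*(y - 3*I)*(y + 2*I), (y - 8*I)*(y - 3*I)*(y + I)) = y - 3*I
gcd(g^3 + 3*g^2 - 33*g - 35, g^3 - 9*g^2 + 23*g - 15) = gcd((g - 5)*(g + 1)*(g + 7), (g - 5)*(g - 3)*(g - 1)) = g - 5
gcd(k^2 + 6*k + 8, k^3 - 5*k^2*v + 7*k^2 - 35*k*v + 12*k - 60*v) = k + 4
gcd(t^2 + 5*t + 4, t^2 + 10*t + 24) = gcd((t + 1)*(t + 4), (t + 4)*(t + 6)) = t + 4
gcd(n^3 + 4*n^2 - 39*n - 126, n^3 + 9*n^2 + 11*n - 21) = n^2 + 10*n + 21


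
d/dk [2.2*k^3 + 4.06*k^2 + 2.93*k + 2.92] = 6.6*k^2 + 8.12*k + 2.93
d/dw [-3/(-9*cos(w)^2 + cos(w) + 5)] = 3*(18*cos(w) - 1)*sin(w)/(-9*cos(w)^2 + cos(w) + 5)^2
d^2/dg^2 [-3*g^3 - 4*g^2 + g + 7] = -18*g - 8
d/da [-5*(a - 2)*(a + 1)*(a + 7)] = -15*a^2 - 60*a + 45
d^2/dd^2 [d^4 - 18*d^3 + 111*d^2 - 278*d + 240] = 12*d^2 - 108*d + 222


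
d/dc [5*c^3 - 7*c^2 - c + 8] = 15*c^2 - 14*c - 1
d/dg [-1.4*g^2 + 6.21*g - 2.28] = 6.21 - 2.8*g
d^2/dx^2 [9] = 0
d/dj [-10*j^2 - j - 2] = -20*j - 1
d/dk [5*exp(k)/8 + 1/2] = 5*exp(k)/8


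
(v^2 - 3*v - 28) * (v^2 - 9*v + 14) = v^4 - 12*v^3 + 13*v^2 + 210*v - 392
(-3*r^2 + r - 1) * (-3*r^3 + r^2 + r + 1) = 9*r^5 - 6*r^4 + r^3 - 3*r^2 - 1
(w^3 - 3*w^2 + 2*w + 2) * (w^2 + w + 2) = w^5 - 2*w^4 + w^3 - 2*w^2 + 6*w + 4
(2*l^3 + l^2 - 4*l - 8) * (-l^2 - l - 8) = -2*l^5 - 3*l^4 - 13*l^3 + 4*l^2 + 40*l + 64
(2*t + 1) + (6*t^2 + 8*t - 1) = 6*t^2 + 10*t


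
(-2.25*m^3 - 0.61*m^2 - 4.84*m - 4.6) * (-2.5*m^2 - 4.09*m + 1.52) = 5.625*m^5 + 10.7275*m^4 + 11.1749*m^3 + 30.3684*m^2 + 11.4572*m - 6.992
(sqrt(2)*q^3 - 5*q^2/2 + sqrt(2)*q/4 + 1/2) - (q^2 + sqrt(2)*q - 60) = sqrt(2)*q^3 - 7*q^2/2 - 3*sqrt(2)*q/4 + 121/2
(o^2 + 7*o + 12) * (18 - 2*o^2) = -2*o^4 - 14*o^3 - 6*o^2 + 126*o + 216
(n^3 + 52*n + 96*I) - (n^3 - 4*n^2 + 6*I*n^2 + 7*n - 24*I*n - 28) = 4*n^2 - 6*I*n^2 + 45*n + 24*I*n + 28 + 96*I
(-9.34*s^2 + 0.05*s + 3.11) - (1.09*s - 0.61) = -9.34*s^2 - 1.04*s + 3.72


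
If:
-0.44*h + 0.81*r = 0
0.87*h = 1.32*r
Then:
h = 0.00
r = 0.00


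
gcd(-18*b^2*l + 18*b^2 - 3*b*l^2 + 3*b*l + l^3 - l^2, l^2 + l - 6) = 1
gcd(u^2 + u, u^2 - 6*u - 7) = u + 1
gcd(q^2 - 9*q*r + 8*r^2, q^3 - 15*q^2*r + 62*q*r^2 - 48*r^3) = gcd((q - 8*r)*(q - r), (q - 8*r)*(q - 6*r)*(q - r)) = q^2 - 9*q*r + 8*r^2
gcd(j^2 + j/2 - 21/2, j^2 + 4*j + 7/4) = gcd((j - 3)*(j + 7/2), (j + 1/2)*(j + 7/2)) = j + 7/2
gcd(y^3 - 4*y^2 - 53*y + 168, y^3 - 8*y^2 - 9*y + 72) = y^2 - 11*y + 24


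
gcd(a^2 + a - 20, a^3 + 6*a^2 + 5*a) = a + 5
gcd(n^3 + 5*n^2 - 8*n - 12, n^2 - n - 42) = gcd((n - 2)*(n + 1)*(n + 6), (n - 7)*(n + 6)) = n + 6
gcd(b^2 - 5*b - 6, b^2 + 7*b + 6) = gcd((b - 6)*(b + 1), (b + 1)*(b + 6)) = b + 1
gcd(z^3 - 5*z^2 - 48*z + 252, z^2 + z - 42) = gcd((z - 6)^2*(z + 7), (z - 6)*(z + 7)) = z^2 + z - 42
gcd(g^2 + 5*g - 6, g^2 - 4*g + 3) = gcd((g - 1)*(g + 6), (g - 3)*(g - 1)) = g - 1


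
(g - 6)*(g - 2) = g^2 - 8*g + 12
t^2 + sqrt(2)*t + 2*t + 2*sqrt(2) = (t + 2)*(t + sqrt(2))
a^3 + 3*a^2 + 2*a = a*(a + 1)*(a + 2)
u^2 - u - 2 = (u - 2)*(u + 1)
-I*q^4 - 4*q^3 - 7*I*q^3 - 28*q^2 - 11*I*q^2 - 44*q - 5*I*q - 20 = (q + 1)*(q + 5)*(q - 4*I)*(-I*q - I)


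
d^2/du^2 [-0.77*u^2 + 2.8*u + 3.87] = -1.54000000000000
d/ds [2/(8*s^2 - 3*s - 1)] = 2*(3 - 16*s)/(-8*s^2 + 3*s + 1)^2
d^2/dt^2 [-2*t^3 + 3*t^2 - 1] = 6 - 12*t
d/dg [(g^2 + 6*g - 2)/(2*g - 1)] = 2*(g^2 - g - 1)/(4*g^2 - 4*g + 1)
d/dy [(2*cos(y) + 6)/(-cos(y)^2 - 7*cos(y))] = -(2*sin(y) + 42*sin(y)/cos(y)^2 + 12*tan(y))/(cos(y) + 7)^2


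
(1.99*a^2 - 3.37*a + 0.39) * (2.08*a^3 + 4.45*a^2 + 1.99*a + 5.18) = 4.1392*a^5 + 1.8459*a^4 - 10.2252*a^3 + 5.3374*a^2 - 16.6805*a + 2.0202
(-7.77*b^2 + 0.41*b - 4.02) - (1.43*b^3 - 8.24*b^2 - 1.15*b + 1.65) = -1.43*b^3 + 0.470000000000001*b^2 + 1.56*b - 5.67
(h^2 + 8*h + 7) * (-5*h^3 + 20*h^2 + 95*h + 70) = -5*h^5 - 20*h^4 + 220*h^3 + 970*h^2 + 1225*h + 490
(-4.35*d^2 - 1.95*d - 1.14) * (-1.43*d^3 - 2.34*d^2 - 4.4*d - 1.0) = 6.2205*d^5 + 12.9675*d^4 + 25.3332*d^3 + 15.5976*d^2 + 6.966*d + 1.14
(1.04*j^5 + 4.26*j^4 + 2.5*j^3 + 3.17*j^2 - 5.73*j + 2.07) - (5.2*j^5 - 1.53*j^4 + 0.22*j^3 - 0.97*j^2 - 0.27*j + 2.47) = -4.16*j^5 + 5.79*j^4 + 2.28*j^3 + 4.14*j^2 - 5.46*j - 0.4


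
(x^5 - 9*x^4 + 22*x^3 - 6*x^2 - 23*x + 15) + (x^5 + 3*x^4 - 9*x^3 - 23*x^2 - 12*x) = 2*x^5 - 6*x^4 + 13*x^3 - 29*x^2 - 35*x + 15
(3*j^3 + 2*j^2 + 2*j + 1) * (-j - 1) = -3*j^4 - 5*j^3 - 4*j^2 - 3*j - 1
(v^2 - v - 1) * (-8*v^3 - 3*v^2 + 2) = -8*v^5 + 5*v^4 + 11*v^3 + 5*v^2 - 2*v - 2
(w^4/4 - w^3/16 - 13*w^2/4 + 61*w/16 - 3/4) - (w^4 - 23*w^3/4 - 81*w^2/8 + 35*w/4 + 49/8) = -3*w^4/4 + 91*w^3/16 + 55*w^2/8 - 79*w/16 - 55/8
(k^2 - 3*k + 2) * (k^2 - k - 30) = k^4 - 4*k^3 - 25*k^2 + 88*k - 60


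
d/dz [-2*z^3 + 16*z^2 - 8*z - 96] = -6*z^2 + 32*z - 8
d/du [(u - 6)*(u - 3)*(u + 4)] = 3*u^2 - 10*u - 18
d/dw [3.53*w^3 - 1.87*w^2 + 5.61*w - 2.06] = 10.59*w^2 - 3.74*w + 5.61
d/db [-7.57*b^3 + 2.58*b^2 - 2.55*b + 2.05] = -22.71*b^2 + 5.16*b - 2.55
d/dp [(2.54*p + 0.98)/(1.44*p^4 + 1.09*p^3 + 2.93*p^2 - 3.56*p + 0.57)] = (-10.9728*p^4 - 11.182*p^3 - 10.6468*p^2 - 5.7428*p + 4.9366)/(2.0736*p^8 + 3.1392*p^7 + 9.6265*p^6 - 3.8654*p^5 + 2.4657*p^4 - 19.619*p^3 + 16.0138*p^2 - 4.0584*p + 0.3249)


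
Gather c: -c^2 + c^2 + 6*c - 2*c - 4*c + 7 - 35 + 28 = 0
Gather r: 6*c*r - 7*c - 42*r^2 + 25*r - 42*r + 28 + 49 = -7*c - 42*r^2 + r*(6*c - 17) + 77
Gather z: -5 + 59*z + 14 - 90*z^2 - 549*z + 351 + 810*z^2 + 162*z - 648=720*z^2 - 328*z - 288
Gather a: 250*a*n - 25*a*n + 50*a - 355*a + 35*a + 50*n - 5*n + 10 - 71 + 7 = a*(225*n - 270) + 45*n - 54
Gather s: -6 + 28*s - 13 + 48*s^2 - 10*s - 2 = 48*s^2 + 18*s - 21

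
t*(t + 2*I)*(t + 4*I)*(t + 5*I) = t^4 + 11*I*t^3 - 38*t^2 - 40*I*t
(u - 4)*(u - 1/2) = u^2 - 9*u/2 + 2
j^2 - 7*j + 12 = (j - 4)*(j - 3)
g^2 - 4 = (g - 2)*(g + 2)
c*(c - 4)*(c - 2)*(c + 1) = c^4 - 5*c^3 + 2*c^2 + 8*c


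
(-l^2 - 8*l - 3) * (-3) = 3*l^2 + 24*l + 9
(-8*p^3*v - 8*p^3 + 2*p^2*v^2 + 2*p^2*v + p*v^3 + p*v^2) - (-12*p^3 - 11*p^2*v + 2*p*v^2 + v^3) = -8*p^3*v + 4*p^3 + 2*p^2*v^2 + 13*p^2*v + p*v^3 - p*v^2 - v^3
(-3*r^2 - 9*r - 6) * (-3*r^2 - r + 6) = 9*r^4 + 30*r^3 + 9*r^2 - 48*r - 36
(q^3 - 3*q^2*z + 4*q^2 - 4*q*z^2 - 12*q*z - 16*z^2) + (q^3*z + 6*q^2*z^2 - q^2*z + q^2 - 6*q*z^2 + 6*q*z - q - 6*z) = q^3*z + q^3 + 6*q^2*z^2 - 4*q^2*z + 5*q^2 - 10*q*z^2 - 6*q*z - q - 16*z^2 - 6*z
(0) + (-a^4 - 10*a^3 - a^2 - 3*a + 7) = -a^4 - 10*a^3 - a^2 - 3*a + 7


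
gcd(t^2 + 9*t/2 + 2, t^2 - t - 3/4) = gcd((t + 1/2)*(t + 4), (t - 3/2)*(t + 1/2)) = t + 1/2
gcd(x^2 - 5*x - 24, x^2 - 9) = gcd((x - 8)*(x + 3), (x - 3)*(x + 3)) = x + 3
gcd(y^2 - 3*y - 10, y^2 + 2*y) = y + 2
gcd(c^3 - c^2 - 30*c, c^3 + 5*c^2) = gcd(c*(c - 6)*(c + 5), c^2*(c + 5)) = c^2 + 5*c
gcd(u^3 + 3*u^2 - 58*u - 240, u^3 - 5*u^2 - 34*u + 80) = u^2 - 3*u - 40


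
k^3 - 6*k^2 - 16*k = k*(k - 8)*(k + 2)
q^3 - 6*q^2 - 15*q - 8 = (q - 8)*(q + 1)^2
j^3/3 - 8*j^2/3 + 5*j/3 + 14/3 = (j/3 + 1/3)*(j - 7)*(j - 2)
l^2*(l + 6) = l^3 + 6*l^2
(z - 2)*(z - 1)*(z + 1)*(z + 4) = z^4 + 2*z^3 - 9*z^2 - 2*z + 8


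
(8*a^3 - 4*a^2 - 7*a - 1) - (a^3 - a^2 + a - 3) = 7*a^3 - 3*a^2 - 8*a + 2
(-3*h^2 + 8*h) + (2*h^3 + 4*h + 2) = 2*h^3 - 3*h^2 + 12*h + 2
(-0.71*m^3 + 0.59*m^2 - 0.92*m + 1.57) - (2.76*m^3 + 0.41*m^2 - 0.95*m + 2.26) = -3.47*m^3 + 0.18*m^2 + 0.0299999999999999*m - 0.69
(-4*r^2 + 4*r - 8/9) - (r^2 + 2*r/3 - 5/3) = -5*r^2 + 10*r/3 + 7/9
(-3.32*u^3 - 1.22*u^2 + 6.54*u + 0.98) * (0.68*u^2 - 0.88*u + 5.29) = -2.2576*u^5 + 2.092*u^4 - 12.042*u^3 - 11.5426*u^2 + 33.7342*u + 5.1842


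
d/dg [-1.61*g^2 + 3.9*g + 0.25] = 3.9 - 3.22*g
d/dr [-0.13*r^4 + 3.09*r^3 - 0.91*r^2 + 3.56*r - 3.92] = -0.52*r^3 + 9.27*r^2 - 1.82*r + 3.56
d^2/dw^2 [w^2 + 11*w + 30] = 2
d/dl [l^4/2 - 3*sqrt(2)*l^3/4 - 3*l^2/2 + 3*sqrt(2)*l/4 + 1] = 2*l^3 - 9*sqrt(2)*l^2/4 - 3*l + 3*sqrt(2)/4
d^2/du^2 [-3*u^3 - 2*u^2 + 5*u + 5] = -18*u - 4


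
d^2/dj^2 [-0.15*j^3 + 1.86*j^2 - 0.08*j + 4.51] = 3.72 - 0.9*j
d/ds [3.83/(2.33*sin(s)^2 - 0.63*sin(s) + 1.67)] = (2.4129 - 17.8478*sin(s))*cos(s)/(2.33*sin(s)^2 - 0.63*sin(s) + 1.67)^2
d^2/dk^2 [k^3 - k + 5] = 6*k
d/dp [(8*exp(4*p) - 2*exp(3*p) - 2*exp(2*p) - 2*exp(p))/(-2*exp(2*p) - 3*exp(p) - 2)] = (-32*exp(5*p) - 68*exp(4*p) - 52*exp(3*p) + 14*exp(2*p) + 8*exp(p) + 4)*exp(p)/(4*exp(4*p) + 12*exp(3*p) + 17*exp(2*p) + 12*exp(p) + 4)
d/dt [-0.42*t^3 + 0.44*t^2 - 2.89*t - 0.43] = -1.26*t^2 + 0.88*t - 2.89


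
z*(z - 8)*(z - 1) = z^3 - 9*z^2 + 8*z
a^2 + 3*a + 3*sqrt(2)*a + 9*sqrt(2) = (a + 3)*(a + 3*sqrt(2))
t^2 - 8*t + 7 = (t - 7)*(t - 1)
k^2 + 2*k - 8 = (k - 2)*(k + 4)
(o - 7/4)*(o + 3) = o^2 + 5*o/4 - 21/4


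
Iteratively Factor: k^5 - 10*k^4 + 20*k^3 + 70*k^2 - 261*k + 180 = (k + 3)*(k^4 - 13*k^3 + 59*k^2 - 107*k + 60) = (k - 3)*(k + 3)*(k^3 - 10*k^2 + 29*k - 20) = (k - 3)*(k - 1)*(k + 3)*(k^2 - 9*k + 20) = (k - 4)*(k - 3)*(k - 1)*(k + 3)*(k - 5)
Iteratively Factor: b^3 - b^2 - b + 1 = (b + 1)*(b^2 - 2*b + 1) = (b - 1)*(b + 1)*(b - 1)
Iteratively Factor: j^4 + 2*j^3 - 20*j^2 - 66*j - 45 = (j + 1)*(j^3 + j^2 - 21*j - 45) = (j + 1)*(j + 3)*(j^2 - 2*j - 15) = (j + 1)*(j + 3)^2*(j - 5)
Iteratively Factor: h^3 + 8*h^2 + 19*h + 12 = (h + 3)*(h^2 + 5*h + 4) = (h + 1)*(h + 3)*(h + 4)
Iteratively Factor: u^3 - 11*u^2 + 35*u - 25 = (u - 5)*(u^2 - 6*u + 5) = (u - 5)*(u - 1)*(u - 5)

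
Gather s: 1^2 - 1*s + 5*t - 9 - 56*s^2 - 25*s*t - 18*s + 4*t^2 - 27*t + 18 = -56*s^2 + s*(-25*t - 19) + 4*t^2 - 22*t + 10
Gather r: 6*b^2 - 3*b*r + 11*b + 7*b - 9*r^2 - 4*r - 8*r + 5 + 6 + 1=6*b^2 + 18*b - 9*r^2 + r*(-3*b - 12) + 12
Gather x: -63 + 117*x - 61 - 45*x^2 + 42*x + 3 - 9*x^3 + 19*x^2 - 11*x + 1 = -9*x^3 - 26*x^2 + 148*x - 120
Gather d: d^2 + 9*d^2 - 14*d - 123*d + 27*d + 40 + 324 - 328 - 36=10*d^2 - 110*d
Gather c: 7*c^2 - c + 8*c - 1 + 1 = 7*c^2 + 7*c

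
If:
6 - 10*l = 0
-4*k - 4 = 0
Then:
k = -1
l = 3/5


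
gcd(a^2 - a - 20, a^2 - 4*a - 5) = a - 5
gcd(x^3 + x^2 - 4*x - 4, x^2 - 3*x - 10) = x + 2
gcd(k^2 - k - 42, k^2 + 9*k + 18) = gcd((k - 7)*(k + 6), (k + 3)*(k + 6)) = k + 6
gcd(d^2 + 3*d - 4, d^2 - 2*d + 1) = d - 1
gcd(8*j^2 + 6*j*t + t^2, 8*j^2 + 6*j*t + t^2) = 8*j^2 + 6*j*t + t^2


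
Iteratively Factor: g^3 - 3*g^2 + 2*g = (g - 1)*(g^2 - 2*g) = (g - 2)*(g - 1)*(g)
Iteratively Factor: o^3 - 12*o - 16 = (o + 2)*(o^2 - 2*o - 8) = (o + 2)^2*(o - 4)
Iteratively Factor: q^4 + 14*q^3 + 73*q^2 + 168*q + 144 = (q + 3)*(q^3 + 11*q^2 + 40*q + 48) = (q + 3)*(q + 4)*(q^2 + 7*q + 12) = (q + 3)*(q + 4)^2*(q + 3)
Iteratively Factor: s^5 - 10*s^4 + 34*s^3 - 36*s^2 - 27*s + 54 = (s - 2)*(s^4 - 8*s^3 + 18*s^2 - 27) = (s - 3)*(s - 2)*(s^3 - 5*s^2 + 3*s + 9) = (s - 3)*(s - 2)*(s + 1)*(s^2 - 6*s + 9) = (s - 3)^2*(s - 2)*(s + 1)*(s - 3)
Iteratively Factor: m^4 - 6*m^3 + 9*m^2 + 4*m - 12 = (m - 3)*(m^3 - 3*m^2 + 4) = (m - 3)*(m - 2)*(m^2 - m - 2) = (m - 3)*(m - 2)^2*(m + 1)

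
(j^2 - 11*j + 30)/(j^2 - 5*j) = (j - 6)/j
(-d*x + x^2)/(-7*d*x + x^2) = (d - x)/(7*d - x)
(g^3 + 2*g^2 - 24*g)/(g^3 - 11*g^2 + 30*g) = (g^2 + 2*g - 24)/(g^2 - 11*g + 30)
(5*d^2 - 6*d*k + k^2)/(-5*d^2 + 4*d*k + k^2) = (-5*d + k)/(5*d + k)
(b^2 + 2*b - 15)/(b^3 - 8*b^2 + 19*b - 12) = (b + 5)/(b^2 - 5*b + 4)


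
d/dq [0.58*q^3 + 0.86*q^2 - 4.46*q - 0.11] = 1.74*q^2 + 1.72*q - 4.46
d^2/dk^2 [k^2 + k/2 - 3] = 2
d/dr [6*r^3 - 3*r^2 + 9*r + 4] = 18*r^2 - 6*r + 9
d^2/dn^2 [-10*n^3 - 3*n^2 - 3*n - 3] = -60*n - 6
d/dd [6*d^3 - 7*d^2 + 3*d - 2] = 18*d^2 - 14*d + 3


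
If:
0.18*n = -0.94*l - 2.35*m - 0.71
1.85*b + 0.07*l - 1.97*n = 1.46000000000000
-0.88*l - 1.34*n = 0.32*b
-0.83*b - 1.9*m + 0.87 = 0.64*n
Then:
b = 1.02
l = -0.66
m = -0.05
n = 0.19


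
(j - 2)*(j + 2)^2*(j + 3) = j^4 + 5*j^3 + 2*j^2 - 20*j - 24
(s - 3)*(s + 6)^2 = s^3 + 9*s^2 - 108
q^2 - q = q*(q - 1)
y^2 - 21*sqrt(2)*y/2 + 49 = (y - 7*sqrt(2))*(y - 7*sqrt(2)/2)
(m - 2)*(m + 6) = m^2 + 4*m - 12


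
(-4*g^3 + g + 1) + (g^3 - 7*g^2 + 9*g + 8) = -3*g^3 - 7*g^2 + 10*g + 9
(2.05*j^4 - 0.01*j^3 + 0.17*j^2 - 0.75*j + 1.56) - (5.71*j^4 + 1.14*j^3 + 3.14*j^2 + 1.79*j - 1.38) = -3.66*j^4 - 1.15*j^3 - 2.97*j^2 - 2.54*j + 2.94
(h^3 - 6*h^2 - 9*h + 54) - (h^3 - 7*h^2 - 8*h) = h^2 - h + 54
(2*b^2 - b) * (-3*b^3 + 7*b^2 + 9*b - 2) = -6*b^5 + 17*b^4 + 11*b^3 - 13*b^2 + 2*b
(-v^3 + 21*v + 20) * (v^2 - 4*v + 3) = -v^5 + 4*v^4 + 18*v^3 - 64*v^2 - 17*v + 60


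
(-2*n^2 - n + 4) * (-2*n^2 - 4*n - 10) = 4*n^4 + 10*n^3 + 16*n^2 - 6*n - 40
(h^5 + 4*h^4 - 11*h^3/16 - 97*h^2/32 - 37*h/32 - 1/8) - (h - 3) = h^5 + 4*h^4 - 11*h^3/16 - 97*h^2/32 - 69*h/32 + 23/8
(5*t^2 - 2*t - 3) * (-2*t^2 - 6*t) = -10*t^4 - 26*t^3 + 18*t^2 + 18*t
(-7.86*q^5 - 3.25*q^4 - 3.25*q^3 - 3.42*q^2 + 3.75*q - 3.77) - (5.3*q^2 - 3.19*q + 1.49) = -7.86*q^5 - 3.25*q^4 - 3.25*q^3 - 8.72*q^2 + 6.94*q - 5.26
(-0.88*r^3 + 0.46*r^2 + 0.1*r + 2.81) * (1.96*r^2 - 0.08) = -1.7248*r^5 + 0.9016*r^4 + 0.2664*r^3 + 5.4708*r^2 - 0.008*r - 0.2248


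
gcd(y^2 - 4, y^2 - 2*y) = y - 2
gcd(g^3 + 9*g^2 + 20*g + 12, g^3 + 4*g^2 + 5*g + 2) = g^2 + 3*g + 2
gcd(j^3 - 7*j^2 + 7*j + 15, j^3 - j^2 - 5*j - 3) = j^2 - 2*j - 3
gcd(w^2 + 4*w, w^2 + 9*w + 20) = w + 4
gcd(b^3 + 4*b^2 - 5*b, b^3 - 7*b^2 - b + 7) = b - 1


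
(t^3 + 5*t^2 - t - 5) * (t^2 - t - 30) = t^5 + 4*t^4 - 36*t^3 - 154*t^2 + 35*t + 150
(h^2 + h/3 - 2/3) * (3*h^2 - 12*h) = 3*h^4 - 11*h^3 - 6*h^2 + 8*h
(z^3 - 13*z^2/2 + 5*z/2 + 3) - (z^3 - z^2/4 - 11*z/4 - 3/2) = -25*z^2/4 + 21*z/4 + 9/2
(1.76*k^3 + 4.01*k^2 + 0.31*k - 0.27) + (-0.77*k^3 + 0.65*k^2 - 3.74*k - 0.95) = 0.99*k^3 + 4.66*k^2 - 3.43*k - 1.22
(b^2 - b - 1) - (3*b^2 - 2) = -2*b^2 - b + 1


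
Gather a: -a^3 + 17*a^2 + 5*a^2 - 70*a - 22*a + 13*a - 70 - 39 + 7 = -a^3 + 22*a^2 - 79*a - 102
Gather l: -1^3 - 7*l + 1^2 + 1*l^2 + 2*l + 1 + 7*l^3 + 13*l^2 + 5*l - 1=7*l^3 + 14*l^2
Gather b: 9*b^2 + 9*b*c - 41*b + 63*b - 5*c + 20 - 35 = 9*b^2 + b*(9*c + 22) - 5*c - 15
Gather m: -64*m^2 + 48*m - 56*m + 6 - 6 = -64*m^2 - 8*m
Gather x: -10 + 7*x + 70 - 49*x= 60 - 42*x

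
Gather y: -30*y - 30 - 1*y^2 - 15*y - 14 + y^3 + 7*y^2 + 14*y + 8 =y^3 + 6*y^2 - 31*y - 36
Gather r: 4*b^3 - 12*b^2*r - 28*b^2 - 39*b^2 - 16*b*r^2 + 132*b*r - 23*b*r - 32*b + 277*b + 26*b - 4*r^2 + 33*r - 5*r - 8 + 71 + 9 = 4*b^3 - 67*b^2 + 271*b + r^2*(-16*b - 4) + r*(-12*b^2 + 109*b + 28) + 72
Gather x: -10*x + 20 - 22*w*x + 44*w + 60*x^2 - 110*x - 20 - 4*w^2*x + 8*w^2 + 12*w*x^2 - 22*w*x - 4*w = 8*w^2 + 40*w + x^2*(12*w + 60) + x*(-4*w^2 - 44*w - 120)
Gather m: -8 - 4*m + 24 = 16 - 4*m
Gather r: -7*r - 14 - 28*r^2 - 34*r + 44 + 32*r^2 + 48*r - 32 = 4*r^2 + 7*r - 2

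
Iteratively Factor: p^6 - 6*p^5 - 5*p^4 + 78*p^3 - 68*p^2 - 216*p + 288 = (p + 3)*(p^5 - 9*p^4 + 22*p^3 + 12*p^2 - 104*p + 96) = (p - 2)*(p + 3)*(p^4 - 7*p^3 + 8*p^2 + 28*p - 48) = (p - 2)^2*(p + 3)*(p^3 - 5*p^2 - 2*p + 24) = (p - 4)*(p - 2)^2*(p + 3)*(p^2 - p - 6) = (p - 4)*(p - 2)^2*(p + 2)*(p + 3)*(p - 3)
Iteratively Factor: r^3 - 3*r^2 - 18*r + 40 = (r - 5)*(r^2 + 2*r - 8) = (r - 5)*(r + 4)*(r - 2)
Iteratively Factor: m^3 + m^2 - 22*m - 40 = (m - 5)*(m^2 + 6*m + 8) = (m - 5)*(m + 2)*(m + 4)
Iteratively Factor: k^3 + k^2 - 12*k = (k - 3)*(k^2 + 4*k) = k*(k - 3)*(k + 4)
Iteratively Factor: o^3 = (o)*(o^2) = o^2*(o)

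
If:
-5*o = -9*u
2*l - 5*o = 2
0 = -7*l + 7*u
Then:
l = -2/7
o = -18/35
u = -2/7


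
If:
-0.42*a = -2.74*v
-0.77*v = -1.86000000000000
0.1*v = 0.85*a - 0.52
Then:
No Solution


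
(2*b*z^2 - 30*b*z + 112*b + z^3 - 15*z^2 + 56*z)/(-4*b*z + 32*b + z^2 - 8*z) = (2*b*z - 14*b + z^2 - 7*z)/(-4*b + z)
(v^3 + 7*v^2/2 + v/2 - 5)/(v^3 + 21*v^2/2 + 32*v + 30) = (v - 1)/(v + 6)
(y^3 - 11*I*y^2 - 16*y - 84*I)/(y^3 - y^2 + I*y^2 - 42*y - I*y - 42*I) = (y^3 - 11*I*y^2 - 16*y - 84*I)/(y^3 + y^2*(-1 + I) - y*(42 + I) - 42*I)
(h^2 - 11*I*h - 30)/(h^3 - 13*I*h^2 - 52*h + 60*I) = 1/(h - 2*I)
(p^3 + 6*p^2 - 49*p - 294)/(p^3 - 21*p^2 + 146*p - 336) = (p^2 + 13*p + 42)/(p^2 - 14*p + 48)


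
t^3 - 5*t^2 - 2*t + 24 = (t - 4)*(t - 3)*(t + 2)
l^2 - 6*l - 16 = (l - 8)*(l + 2)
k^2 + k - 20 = (k - 4)*(k + 5)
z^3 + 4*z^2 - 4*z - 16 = (z - 2)*(z + 2)*(z + 4)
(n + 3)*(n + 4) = n^2 + 7*n + 12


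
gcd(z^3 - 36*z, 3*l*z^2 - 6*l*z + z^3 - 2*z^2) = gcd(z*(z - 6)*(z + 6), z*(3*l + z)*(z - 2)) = z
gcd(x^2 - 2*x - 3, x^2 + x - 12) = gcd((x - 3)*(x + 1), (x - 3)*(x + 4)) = x - 3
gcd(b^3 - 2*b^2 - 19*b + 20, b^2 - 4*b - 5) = b - 5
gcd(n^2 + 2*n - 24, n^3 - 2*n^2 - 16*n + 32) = n - 4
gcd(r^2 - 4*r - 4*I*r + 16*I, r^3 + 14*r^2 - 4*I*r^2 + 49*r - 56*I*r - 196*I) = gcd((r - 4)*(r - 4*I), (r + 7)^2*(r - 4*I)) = r - 4*I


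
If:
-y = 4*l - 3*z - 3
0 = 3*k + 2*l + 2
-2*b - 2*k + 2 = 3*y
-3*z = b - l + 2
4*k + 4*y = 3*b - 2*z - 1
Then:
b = 135/587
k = -370/587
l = -32/587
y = 548/587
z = -447/587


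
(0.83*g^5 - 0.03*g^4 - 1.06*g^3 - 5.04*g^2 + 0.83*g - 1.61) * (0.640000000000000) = 0.5312*g^5 - 0.0192*g^4 - 0.6784*g^3 - 3.2256*g^2 + 0.5312*g - 1.0304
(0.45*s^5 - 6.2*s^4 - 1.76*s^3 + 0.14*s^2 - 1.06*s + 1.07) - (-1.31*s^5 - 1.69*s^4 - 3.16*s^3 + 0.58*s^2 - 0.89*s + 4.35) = 1.76*s^5 - 4.51*s^4 + 1.4*s^3 - 0.44*s^2 - 0.17*s - 3.28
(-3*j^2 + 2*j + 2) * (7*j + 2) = -21*j^3 + 8*j^2 + 18*j + 4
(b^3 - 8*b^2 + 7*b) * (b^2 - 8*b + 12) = b^5 - 16*b^4 + 83*b^3 - 152*b^2 + 84*b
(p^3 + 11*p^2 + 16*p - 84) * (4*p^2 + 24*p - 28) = 4*p^5 + 68*p^4 + 300*p^3 - 260*p^2 - 2464*p + 2352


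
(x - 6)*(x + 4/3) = x^2 - 14*x/3 - 8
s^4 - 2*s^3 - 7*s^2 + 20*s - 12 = (s - 2)^2*(s - 1)*(s + 3)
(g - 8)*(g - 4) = g^2 - 12*g + 32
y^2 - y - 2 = (y - 2)*(y + 1)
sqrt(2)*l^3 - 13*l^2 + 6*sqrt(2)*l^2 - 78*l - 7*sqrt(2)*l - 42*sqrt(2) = (l + 6)*(l - 7*sqrt(2))*(sqrt(2)*l + 1)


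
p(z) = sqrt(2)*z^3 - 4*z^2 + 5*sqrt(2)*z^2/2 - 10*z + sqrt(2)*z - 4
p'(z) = 3*sqrt(2)*z^2 - 8*z + 5*sqrt(2)*z - 10 + sqrt(2)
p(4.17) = 54.67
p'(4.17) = 61.32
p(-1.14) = 3.09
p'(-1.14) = -2.01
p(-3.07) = -22.94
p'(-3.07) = 34.25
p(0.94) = -11.31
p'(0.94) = -5.71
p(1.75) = -12.87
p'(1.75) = 2.78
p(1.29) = -12.81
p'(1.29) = -2.72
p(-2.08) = -0.88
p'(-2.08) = 11.70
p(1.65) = -13.08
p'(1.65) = 1.43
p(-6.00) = -274.68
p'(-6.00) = 149.72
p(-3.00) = -20.61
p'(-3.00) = 32.38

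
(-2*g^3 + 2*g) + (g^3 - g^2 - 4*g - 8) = -g^3 - g^2 - 2*g - 8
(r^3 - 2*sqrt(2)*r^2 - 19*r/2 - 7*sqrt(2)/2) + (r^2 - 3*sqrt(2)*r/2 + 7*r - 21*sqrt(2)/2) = r^3 - 2*sqrt(2)*r^2 + r^2 - 5*r/2 - 3*sqrt(2)*r/2 - 14*sqrt(2)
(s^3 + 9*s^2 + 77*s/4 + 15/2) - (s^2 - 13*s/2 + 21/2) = s^3 + 8*s^2 + 103*s/4 - 3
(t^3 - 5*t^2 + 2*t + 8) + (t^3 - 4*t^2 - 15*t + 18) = 2*t^3 - 9*t^2 - 13*t + 26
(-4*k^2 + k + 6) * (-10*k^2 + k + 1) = 40*k^4 - 14*k^3 - 63*k^2 + 7*k + 6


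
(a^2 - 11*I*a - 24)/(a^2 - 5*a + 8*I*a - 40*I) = (a^2 - 11*I*a - 24)/(a^2 + a*(-5 + 8*I) - 40*I)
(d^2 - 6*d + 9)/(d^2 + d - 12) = (d - 3)/(d + 4)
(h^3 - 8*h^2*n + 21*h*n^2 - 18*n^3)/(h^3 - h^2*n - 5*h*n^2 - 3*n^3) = (h^2 - 5*h*n + 6*n^2)/(h^2 + 2*h*n + n^2)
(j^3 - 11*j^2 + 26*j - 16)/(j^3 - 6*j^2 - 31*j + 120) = (j^2 - 3*j + 2)/(j^2 + 2*j - 15)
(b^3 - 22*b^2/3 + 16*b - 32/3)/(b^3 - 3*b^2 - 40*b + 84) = (b^2 - 16*b/3 + 16/3)/(b^2 - b - 42)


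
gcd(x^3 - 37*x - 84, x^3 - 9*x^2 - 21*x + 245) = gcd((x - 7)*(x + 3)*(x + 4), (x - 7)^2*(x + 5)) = x - 7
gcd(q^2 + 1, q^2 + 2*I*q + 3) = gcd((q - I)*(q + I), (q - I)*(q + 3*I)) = q - I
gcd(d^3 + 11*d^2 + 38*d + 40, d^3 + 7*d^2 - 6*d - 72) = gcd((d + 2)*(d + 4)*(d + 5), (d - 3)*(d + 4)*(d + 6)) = d + 4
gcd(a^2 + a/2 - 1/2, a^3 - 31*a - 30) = a + 1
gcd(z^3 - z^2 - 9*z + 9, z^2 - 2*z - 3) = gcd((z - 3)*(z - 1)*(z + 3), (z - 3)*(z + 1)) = z - 3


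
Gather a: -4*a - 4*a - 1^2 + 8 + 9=16 - 8*a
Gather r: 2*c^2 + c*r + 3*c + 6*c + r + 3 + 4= 2*c^2 + 9*c + r*(c + 1) + 7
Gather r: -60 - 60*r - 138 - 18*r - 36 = -78*r - 234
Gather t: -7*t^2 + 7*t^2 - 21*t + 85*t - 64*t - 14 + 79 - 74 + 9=0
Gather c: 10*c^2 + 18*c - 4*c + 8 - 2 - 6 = 10*c^2 + 14*c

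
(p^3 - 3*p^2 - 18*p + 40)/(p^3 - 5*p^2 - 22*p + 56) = (p - 5)/(p - 7)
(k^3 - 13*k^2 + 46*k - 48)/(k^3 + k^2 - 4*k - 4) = (k^2 - 11*k + 24)/(k^2 + 3*k + 2)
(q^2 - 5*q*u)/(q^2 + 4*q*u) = (q - 5*u)/(q + 4*u)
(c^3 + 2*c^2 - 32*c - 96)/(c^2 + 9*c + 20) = (c^2 - 2*c - 24)/(c + 5)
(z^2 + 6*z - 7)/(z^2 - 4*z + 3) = (z + 7)/(z - 3)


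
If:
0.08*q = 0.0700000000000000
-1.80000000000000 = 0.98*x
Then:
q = 0.88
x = -1.84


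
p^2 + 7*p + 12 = (p + 3)*(p + 4)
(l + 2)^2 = l^2 + 4*l + 4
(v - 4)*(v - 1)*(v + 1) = v^3 - 4*v^2 - v + 4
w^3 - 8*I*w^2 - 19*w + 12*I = (w - 4*I)*(w - 3*I)*(w - I)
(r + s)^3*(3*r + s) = 3*r^4 + 10*r^3*s + 12*r^2*s^2 + 6*r*s^3 + s^4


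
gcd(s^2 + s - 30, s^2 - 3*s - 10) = s - 5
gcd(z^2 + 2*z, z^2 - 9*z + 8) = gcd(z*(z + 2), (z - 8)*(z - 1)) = 1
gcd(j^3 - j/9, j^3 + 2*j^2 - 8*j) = j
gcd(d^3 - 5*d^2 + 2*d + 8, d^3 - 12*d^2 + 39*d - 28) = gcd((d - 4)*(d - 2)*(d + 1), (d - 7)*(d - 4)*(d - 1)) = d - 4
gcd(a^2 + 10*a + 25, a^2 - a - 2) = 1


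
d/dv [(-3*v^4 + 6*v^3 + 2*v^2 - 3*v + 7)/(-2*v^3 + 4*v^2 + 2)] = (3*v^6 - 12*v^5 + 14*v^4 - 18*v^3 + 45*v^2 - 24*v - 3)/(2*(v^6 - 4*v^5 + 4*v^4 - 2*v^3 + 4*v^2 + 1))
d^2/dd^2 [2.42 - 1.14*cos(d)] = 1.14*cos(d)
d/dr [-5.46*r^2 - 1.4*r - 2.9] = -10.92*r - 1.4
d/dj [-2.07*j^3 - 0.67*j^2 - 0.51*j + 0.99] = -6.21*j^2 - 1.34*j - 0.51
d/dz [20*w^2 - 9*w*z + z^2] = -9*w + 2*z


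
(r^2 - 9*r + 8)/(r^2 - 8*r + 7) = (r - 8)/(r - 7)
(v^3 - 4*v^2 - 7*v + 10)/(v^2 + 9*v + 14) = (v^2 - 6*v + 5)/(v + 7)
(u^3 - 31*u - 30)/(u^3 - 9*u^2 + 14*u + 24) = (u + 5)/(u - 4)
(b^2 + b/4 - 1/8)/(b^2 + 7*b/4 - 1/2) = (b + 1/2)/(b + 2)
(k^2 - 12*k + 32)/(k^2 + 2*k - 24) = (k - 8)/(k + 6)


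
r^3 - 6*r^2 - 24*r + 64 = (r - 8)*(r - 2)*(r + 4)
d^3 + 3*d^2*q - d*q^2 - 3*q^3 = (d - q)*(d + q)*(d + 3*q)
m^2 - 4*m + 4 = (m - 2)^2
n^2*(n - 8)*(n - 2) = n^4 - 10*n^3 + 16*n^2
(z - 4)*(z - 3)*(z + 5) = z^3 - 2*z^2 - 23*z + 60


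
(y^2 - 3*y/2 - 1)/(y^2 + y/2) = (y - 2)/y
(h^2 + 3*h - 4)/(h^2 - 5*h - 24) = (-h^2 - 3*h + 4)/(-h^2 + 5*h + 24)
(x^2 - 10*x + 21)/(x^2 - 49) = (x - 3)/(x + 7)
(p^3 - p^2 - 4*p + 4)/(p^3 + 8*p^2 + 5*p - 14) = (p - 2)/(p + 7)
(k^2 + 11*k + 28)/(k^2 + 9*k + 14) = (k + 4)/(k + 2)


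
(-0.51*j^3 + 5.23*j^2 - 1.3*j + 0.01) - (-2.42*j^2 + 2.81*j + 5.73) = -0.51*j^3 + 7.65*j^2 - 4.11*j - 5.72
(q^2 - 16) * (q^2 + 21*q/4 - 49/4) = q^4 + 21*q^3/4 - 113*q^2/4 - 84*q + 196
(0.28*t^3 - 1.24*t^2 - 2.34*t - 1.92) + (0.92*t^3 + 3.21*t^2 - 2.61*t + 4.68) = 1.2*t^3 + 1.97*t^2 - 4.95*t + 2.76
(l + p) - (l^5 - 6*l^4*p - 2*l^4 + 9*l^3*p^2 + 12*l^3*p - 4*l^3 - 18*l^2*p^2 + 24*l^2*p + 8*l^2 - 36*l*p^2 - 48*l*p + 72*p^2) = -l^5 + 6*l^4*p + 2*l^4 - 9*l^3*p^2 - 12*l^3*p + 4*l^3 + 18*l^2*p^2 - 24*l^2*p - 8*l^2 + 36*l*p^2 + 48*l*p + l - 72*p^2 + p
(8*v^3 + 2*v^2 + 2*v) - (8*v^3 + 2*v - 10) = 2*v^2 + 10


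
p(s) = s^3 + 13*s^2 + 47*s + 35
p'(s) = 3*s^2 + 26*s + 47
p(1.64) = 151.46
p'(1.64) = 97.71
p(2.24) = 216.75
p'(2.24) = 120.29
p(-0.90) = 2.50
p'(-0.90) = 26.03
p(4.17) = 529.56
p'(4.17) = 207.59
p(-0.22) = 25.28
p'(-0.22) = 41.43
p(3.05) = 327.66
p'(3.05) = 154.21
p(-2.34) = -16.61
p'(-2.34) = 2.59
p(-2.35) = -16.64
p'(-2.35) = 2.47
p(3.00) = 320.00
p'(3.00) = 152.00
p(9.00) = 2240.00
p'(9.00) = 524.00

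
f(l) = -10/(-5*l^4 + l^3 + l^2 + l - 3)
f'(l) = -10*(20*l^3 - 3*l^2 - 2*l - 1)/(-5*l^4 + l^3 + l^2 + l - 3)^2 = 10*(-20*l^3 + 3*l^2 + 2*l + 1)/(-5*l^4 + l^3 + l^2 + l - 3)^2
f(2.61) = 0.05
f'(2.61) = -0.08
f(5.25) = 0.00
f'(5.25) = -0.00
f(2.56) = 0.05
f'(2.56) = -0.08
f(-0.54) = 2.61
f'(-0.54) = 2.69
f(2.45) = 0.06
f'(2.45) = -0.11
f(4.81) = 0.00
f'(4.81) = -0.00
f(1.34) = 0.74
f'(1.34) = -2.12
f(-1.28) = 0.55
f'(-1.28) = 1.37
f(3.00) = 0.03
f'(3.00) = -0.04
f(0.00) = 3.33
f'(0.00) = 1.11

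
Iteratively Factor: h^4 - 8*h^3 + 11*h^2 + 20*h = (h - 5)*(h^3 - 3*h^2 - 4*h) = (h - 5)*(h - 4)*(h^2 + h) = (h - 5)*(h - 4)*(h + 1)*(h)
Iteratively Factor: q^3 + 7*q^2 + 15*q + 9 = (q + 3)*(q^2 + 4*q + 3) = (q + 1)*(q + 3)*(q + 3)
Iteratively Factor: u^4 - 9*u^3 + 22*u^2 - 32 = (u - 4)*(u^3 - 5*u^2 + 2*u + 8) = (u - 4)*(u - 2)*(u^2 - 3*u - 4) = (u - 4)*(u - 2)*(u + 1)*(u - 4)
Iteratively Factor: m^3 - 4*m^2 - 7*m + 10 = (m - 1)*(m^2 - 3*m - 10) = (m - 1)*(m + 2)*(m - 5)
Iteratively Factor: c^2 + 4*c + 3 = (c + 3)*(c + 1)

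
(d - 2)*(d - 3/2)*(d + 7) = d^3 + 7*d^2/2 - 43*d/2 + 21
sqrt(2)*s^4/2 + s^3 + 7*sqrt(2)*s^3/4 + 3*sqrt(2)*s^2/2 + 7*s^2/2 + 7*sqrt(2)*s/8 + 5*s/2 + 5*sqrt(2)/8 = (s + 1)*(s + 5/2)*(s + sqrt(2)/2)*(sqrt(2)*s/2 + 1/2)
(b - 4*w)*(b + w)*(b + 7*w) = b^3 + 4*b^2*w - 25*b*w^2 - 28*w^3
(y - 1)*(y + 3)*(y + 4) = y^3 + 6*y^2 + 5*y - 12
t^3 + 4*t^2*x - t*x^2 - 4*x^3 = (t - x)*(t + x)*(t + 4*x)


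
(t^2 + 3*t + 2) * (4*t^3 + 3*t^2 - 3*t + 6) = 4*t^5 + 15*t^4 + 14*t^3 + 3*t^2 + 12*t + 12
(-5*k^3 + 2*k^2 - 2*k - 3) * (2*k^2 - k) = -10*k^5 + 9*k^4 - 6*k^3 - 4*k^2 + 3*k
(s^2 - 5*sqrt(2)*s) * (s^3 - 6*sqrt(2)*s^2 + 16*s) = s^5 - 11*sqrt(2)*s^4 + 76*s^3 - 80*sqrt(2)*s^2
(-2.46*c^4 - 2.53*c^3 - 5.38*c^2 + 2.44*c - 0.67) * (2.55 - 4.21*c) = 10.3566*c^5 + 4.3783*c^4 + 16.1983*c^3 - 23.9914*c^2 + 9.0427*c - 1.7085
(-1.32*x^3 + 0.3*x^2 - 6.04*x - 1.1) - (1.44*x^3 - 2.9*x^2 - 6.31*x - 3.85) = -2.76*x^3 + 3.2*x^2 + 0.27*x + 2.75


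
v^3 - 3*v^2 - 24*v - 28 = (v - 7)*(v + 2)^2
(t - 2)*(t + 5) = t^2 + 3*t - 10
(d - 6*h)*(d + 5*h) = d^2 - d*h - 30*h^2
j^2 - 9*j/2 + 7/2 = (j - 7/2)*(j - 1)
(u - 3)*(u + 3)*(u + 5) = u^3 + 5*u^2 - 9*u - 45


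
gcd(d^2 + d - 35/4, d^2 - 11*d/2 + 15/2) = d - 5/2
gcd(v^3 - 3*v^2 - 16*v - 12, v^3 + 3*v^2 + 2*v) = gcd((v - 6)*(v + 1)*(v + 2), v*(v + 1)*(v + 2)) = v^2 + 3*v + 2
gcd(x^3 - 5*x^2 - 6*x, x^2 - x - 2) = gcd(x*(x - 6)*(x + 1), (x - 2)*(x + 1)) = x + 1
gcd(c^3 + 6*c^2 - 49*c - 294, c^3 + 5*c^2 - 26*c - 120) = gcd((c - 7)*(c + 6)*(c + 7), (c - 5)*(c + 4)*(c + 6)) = c + 6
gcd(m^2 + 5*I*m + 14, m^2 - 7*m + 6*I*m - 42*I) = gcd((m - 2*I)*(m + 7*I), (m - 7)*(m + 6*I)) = 1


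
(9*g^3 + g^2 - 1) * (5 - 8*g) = -72*g^4 + 37*g^3 + 5*g^2 + 8*g - 5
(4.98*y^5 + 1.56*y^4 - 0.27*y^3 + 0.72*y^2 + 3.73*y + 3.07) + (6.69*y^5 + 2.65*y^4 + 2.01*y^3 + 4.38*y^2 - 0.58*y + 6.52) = 11.67*y^5 + 4.21*y^4 + 1.74*y^3 + 5.1*y^2 + 3.15*y + 9.59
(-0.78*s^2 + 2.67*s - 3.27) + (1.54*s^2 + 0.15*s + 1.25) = 0.76*s^2 + 2.82*s - 2.02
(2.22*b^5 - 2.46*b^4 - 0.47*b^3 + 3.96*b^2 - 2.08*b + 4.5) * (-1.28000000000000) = -2.8416*b^5 + 3.1488*b^4 + 0.6016*b^3 - 5.0688*b^2 + 2.6624*b - 5.76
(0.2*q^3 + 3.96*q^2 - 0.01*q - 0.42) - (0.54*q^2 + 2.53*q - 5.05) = 0.2*q^3 + 3.42*q^2 - 2.54*q + 4.63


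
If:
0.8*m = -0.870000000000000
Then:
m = -1.09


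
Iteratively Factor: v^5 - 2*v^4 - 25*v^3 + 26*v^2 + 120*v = (v + 2)*(v^4 - 4*v^3 - 17*v^2 + 60*v) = (v + 2)*(v + 4)*(v^3 - 8*v^2 + 15*v) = v*(v + 2)*(v + 4)*(v^2 - 8*v + 15) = v*(v - 5)*(v + 2)*(v + 4)*(v - 3)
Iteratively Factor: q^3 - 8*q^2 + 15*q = (q)*(q^2 - 8*q + 15) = q*(q - 5)*(q - 3)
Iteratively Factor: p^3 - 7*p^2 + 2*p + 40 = (p - 5)*(p^2 - 2*p - 8) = (p - 5)*(p - 4)*(p + 2)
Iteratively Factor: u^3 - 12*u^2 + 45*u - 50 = (u - 5)*(u^2 - 7*u + 10) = (u - 5)^2*(u - 2)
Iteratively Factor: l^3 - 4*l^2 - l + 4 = (l - 4)*(l^2 - 1) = (l - 4)*(l - 1)*(l + 1)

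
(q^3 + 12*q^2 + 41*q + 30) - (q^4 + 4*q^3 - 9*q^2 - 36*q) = -q^4 - 3*q^3 + 21*q^2 + 77*q + 30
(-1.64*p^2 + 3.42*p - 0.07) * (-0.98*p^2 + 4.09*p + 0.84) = 1.6072*p^4 - 10.0592*p^3 + 12.6788*p^2 + 2.5865*p - 0.0588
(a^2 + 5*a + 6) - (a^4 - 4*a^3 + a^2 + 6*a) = -a^4 + 4*a^3 - a + 6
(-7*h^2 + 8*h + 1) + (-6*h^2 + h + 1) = -13*h^2 + 9*h + 2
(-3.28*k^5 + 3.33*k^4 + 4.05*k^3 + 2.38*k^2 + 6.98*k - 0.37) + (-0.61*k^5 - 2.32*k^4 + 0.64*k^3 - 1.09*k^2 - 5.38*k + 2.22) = -3.89*k^5 + 1.01*k^4 + 4.69*k^3 + 1.29*k^2 + 1.6*k + 1.85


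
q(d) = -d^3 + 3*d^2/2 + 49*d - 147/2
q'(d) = -3*d^2 + 3*d + 49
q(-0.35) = -90.42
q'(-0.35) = 47.58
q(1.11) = -18.63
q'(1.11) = 48.63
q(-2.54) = -171.90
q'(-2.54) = 22.03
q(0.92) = -27.93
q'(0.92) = 49.22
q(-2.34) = -167.13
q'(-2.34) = 25.55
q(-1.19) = -128.00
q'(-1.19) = 41.18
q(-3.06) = -180.74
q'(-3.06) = 11.73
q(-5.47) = -132.98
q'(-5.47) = -57.17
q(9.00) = -240.00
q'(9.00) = -167.00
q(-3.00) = -180.00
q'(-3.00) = 13.00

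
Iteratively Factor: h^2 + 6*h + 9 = (h + 3)*(h + 3)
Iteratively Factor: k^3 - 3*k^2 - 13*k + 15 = (k + 3)*(k^2 - 6*k + 5) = (k - 5)*(k + 3)*(k - 1)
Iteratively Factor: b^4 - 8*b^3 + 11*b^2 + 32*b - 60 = (b - 2)*(b^3 - 6*b^2 - b + 30) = (b - 5)*(b - 2)*(b^2 - b - 6) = (b - 5)*(b - 2)*(b + 2)*(b - 3)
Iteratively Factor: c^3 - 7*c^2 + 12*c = (c - 3)*(c^2 - 4*c) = (c - 4)*(c - 3)*(c)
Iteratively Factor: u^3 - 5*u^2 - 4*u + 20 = (u - 5)*(u^2 - 4) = (u - 5)*(u + 2)*(u - 2)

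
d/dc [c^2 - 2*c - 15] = 2*c - 2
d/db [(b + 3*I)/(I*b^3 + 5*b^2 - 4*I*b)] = 2*(I*b^3 - 2*b^2 + 15*I*b + 6)/(b^2*(b^4 - 10*I*b^3 - 33*b^2 + 40*I*b + 16))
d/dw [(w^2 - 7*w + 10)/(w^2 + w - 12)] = 2*(4*w^2 - 22*w + 37)/(w^4 + 2*w^3 - 23*w^2 - 24*w + 144)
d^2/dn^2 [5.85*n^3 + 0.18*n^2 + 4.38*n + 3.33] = 35.1*n + 0.36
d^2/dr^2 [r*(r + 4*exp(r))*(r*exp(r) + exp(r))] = (r^3 + 16*r^2*exp(r) + 7*r^2 + 48*r*exp(r) + 10*r + 24*exp(r) + 2)*exp(r)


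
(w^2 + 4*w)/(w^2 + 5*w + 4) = w/(w + 1)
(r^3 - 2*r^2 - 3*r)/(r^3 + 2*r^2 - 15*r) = (r + 1)/(r + 5)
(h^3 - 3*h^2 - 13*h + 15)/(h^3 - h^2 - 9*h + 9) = (h - 5)/(h - 3)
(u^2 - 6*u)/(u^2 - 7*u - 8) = u*(6 - u)/(-u^2 + 7*u + 8)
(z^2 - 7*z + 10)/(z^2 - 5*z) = (z - 2)/z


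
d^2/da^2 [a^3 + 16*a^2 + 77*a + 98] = 6*a + 32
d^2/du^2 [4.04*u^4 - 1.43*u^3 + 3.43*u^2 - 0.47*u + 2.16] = 48.48*u^2 - 8.58*u + 6.86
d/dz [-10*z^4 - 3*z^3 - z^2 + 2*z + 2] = -40*z^3 - 9*z^2 - 2*z + 2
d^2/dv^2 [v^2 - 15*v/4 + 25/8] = 2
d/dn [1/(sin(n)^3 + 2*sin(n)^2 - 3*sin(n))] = (-4/tan(n) + 3*cos(n)^3/sin(n)^2)/((sin(n) - 1)^2*(sin(n) + 3)^2)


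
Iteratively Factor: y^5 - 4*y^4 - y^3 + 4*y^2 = (y - 1)*(y^4 - 3*y^3 - 4*y^2) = (y - 4)*(y - 1)*(y^3 + y^2) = (y - 4)*(y - 1)*(y + 1)*(y^2) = y*(y - 4)*(y - 1)*(y + 1)*(y)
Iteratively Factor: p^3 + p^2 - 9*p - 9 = (p - 3)*(p^2 + 4*p + 3) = (p - 3)*(p + 1)*(p + 3)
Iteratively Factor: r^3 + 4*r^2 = (r)*(r^2 + 4*r) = r*(r + 4)*(r)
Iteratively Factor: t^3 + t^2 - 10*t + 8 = (t + 4)*(t^2 - 3*t + 2) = (t - 2)*(t + 4)*(t - 1)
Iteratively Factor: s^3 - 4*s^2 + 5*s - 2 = (s - 2)*(s^2 - 2*s + 1) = (s - 2)*(s - 1)*(s - 1)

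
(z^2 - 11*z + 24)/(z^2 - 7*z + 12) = (z - 8)/(z - 4)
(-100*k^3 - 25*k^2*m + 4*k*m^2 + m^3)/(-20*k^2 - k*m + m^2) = 5*k + m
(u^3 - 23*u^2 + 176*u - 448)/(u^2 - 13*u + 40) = (u^2 - 15*u + 56)/(u - 5)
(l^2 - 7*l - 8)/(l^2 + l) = (l - 8)/l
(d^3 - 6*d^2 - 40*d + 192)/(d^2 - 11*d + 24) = (d^2 + 2*d - 24)/(d - 3)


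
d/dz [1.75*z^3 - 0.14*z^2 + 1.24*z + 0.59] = 5.25*z^2 - 0.28*z + 1.24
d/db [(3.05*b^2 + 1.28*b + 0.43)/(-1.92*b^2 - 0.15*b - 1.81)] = (2.0001*b^2 - 9.3898*b - 2.2523)/(3.6864*b^4 + 0.576*b^3 + 6.9729*b^2 + 0.543*b + 3.2761)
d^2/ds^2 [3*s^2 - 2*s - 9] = 6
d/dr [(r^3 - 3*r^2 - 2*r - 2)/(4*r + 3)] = (8*r^3 - 3*r^2 - 18*r + 2)/(16*r^2 + 24*r + 9)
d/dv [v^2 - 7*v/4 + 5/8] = 2*v - 7/4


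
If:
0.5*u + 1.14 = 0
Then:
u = -2.28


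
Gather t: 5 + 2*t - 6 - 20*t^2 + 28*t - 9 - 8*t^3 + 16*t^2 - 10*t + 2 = -8*t^3 - 4*t^2 + 20*t - 8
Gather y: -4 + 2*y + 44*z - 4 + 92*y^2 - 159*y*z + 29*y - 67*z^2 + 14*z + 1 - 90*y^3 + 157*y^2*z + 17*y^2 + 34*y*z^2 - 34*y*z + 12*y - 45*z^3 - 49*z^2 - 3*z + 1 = -90*y^3 + y^2*(157*z + 109) + y*(34*z^2 - 193*z + 43) - 45*z^3 - 116*z^2 + 55*z - 6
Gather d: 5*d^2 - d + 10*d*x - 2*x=5*d^2 + d*(10*x - 1) - 2*x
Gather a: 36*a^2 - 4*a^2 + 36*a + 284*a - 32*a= 32*a^2 + 288*a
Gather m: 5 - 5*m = 5 - 5*m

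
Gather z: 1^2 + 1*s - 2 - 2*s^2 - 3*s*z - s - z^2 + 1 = -2*s^2 - 3*s*z - z^2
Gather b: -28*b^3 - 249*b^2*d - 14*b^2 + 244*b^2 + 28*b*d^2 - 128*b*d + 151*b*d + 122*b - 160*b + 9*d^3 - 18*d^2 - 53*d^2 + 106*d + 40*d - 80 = -28*b^3 + b^2*(230 - 249*d) + b*(28*d^2 + 23*d - 38) + 9*d^3 - 71*d^2 + 146*d - 80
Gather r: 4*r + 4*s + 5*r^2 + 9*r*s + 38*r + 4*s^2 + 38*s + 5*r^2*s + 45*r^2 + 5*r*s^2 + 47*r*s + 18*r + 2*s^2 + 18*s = r^2*(5*s + 50) + r*(5*s^2 + 56*s + 60) + 6*s^2 + 60*s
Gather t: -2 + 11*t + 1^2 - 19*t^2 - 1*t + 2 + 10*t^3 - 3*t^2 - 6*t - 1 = 10*t^3 - 22*t^2 + 4*t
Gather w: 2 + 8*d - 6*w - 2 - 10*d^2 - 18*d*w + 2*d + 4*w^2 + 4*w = -10*d^2 + 10*d + 4*w^2 + w*(-18*d - 2)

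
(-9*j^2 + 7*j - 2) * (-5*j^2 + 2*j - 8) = 45*j^4 - 53*j^3 + 96*j^2 - 60*j + 16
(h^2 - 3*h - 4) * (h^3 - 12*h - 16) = h^5 - 3*h^4 - 16*h^3 + 20*h^2 + 96*h + 64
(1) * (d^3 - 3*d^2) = d^3 - 3*d^2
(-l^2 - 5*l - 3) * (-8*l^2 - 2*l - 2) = 8*l^4 + 42*l^3 + 36*l^2 + 16*l + 6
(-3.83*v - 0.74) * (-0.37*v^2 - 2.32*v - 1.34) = 1.4171*v^3 + 9.1594*v^2 + 6.849*v + 0.9916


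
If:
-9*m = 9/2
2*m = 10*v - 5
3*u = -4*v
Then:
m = -1/2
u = -8/15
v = 2/5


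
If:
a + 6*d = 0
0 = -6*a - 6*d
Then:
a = 0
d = 0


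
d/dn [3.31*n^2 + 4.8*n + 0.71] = 6.62*n + 4.8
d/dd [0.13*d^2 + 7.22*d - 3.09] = 0.26*d + 7.22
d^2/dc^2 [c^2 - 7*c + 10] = 2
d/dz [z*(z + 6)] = 2*z + 6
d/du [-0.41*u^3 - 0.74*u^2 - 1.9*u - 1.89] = -1.23*u^2 - 1.48*u - 1.9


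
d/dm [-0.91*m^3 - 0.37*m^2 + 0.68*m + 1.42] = -2.73*m^2 - 0.74*m + 0.68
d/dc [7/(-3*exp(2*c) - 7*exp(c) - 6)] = (42*exp(c) + 49)*exp(c)/(3*exp(2*c) + 7*exp(c) + 6)^2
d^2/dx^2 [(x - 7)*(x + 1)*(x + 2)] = 6*x - 8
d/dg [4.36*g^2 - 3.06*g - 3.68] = 8.72*g - 3.06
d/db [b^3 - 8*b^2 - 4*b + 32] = 3*b^2 - 16*b - 4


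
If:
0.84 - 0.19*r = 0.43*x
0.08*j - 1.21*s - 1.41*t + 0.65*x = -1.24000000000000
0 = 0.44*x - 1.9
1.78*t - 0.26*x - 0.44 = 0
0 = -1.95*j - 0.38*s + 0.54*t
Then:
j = -0.21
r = -5.35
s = 2.31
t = 0.88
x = 4.32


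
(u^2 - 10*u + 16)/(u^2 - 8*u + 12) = (u - 8)/(u - 6)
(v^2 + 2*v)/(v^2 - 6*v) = (v + 2)/(v - 6)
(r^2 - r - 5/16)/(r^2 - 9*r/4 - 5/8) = (4*r - 5)/(2*(2*r - 5))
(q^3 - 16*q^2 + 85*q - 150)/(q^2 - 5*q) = q - 11 + 30/q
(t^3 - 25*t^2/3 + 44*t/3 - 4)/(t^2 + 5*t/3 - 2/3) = (t^2 - 8*t + 12)/(t + 2)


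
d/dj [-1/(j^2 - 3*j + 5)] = (2*j - 3)/(j^2 - 3*j + 5)^2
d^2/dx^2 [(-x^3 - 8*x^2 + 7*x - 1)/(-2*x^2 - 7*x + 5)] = 2*(-81*x^3 + 147*x^2 - 93*x + 14)/(8*x^6 + 84*x^5 + 234*x^4 - 77*x^3 - 585*x^2 + 525*x - 125)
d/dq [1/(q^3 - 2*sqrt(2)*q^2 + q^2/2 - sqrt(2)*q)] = 4*(-3*q^2 - q + 4*sqrt(2)*q + sqrt(2))/(q^2*(2*q^2 - 4*sqrt(2)*q + q - 2*sqrt(2))^2)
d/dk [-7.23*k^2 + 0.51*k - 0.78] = 0.51 - 14.46*k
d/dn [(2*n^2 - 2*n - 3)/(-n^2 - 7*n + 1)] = (-16*n^2 - 2*n - 23)/(n^4 + 14*n^3 + 47*n^2 - 14*n + 1)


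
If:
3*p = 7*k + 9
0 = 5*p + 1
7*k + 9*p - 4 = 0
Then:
No Solution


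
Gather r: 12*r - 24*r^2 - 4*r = -24*r^2 + 8*r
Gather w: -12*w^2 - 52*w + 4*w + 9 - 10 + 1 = -12*w^2 - 48*w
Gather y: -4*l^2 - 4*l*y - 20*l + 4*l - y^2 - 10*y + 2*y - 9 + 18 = -4*l^2 - 16*l - y^2 + y*(-4*l - 8) + 9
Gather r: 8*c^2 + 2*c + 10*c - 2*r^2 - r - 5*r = 8*c^2 + 12*c - 2*r^2 - 6*r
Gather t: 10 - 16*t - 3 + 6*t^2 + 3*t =6*t^2 - 13*t + 7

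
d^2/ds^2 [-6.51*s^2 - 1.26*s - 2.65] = -13.0200000000000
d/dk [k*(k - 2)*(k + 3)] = 3*k^2 + 2*k - 6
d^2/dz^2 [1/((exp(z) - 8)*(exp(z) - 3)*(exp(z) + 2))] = (9*exp(5*z) - 99*exp(4*z) + 328*exp(3*z) - 486*exp(2*z) + 1732*exp(z) - 96)*exp(z)/(exp(9*z) - 27*exp(8*z) + 249*exp(7*z) - 693*exp(6*z) - 2094*exp(5*z) + 12132*exp(4*z) + 1736*exp(3*z) - 61632*exp(2*z) + 13824*exp(z) + 110592)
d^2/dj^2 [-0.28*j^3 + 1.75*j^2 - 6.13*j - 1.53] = 3.5 - 1.68*j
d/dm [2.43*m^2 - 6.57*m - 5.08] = 4.86*m - 6.57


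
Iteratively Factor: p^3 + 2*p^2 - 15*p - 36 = (p + 3)*(p^2 - p - 12) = (p + 3)^2*(p - 4)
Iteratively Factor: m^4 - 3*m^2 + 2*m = (m + 2)*(m^3 - 2*m^2 + m) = (m - 1)*(m + 2)*(m^2 - m) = m*(m - 1)*(m + 2)*(m - 1)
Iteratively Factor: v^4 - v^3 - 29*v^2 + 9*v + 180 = (v - 3)*(v^3 + 2*v^2 - 23*v - 60) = (v - 5)*(v - 3)*(v^2 + 7*v + 12) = (v - 5)*(v - 3)*(v + 3)*(v + 4)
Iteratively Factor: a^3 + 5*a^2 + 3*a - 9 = (a - 1)*(a^2 + 6*a + 9) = (a - 1)*(a + 3)*(a + 3)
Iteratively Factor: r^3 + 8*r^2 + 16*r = (r)*(r^2 + 8*r + 16) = r*(r + 4)*(r + 4)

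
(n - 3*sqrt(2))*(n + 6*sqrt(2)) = n^2 + 3*sqrt(2)*n - 36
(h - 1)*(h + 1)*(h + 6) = h^3 + 6*h^2 - h - 6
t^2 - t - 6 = (t - 3)*(t + 2)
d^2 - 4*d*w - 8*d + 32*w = (d - 8)*(d - 4*w)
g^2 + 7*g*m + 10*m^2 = (g + 2*m)*(g + 5*m)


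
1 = 1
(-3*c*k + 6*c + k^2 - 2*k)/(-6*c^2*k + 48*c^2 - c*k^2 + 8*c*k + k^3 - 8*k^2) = (k - 2)/(2*c*k - 16*c + k^2 - 8*k)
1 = 1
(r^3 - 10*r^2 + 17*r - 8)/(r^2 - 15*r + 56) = (r^2 - 2*r + 1)/(r - 7)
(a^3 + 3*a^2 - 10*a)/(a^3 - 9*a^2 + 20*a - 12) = a*(a + 5)/(a^2 - 7*a + 6)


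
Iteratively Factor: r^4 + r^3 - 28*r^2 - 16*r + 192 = (r - 3)*(r^3 + 4*r^2 - 16*r - 64) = (r - 3)*(r + 4)*(r^2 - 16) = (r - 3)*(r + 4)^2*(r - 4)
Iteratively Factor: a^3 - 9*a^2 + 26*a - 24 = (a - 3)*(a^2 - 6*a + 8) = (a - 4)*(a - 3)*(a - 2)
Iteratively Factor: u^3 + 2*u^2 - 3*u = (u - 1)*(u^2 + 3*u) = u*(u - 1)*(u + 3)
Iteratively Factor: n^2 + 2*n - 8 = (n + 4)*(n - 2)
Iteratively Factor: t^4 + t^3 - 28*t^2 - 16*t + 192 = (t - 3)*(t^3 + 4*t^2 - 16*t - 64) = (t - 3)*(t + 4)*(t^2 - 16) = (t - 4)*(t - 3)*(t + 4)*(t + 4)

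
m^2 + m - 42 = (m - 6)*(m + 7)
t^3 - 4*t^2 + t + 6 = (t - 3)*(t - 2)*(t + 1)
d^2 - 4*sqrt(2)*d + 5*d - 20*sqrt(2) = (d + 5)*(d - 4*sqrt(2))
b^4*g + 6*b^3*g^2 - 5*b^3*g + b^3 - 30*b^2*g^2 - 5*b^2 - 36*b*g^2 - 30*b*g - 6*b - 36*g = (b - 6)*(b + 1)*(b + 6*g)*(b*g + 1)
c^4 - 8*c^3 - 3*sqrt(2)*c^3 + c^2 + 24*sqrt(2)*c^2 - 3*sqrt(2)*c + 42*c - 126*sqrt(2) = (c - 7)*(c - 3)*(c + 2)*(c - 3*sqrt(2))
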